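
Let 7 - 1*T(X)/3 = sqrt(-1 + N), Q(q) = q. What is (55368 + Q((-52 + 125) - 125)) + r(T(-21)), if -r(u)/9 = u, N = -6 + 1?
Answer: 55127 + 27*I*sqrt(6) ≈ 55127.0 + 66.136*I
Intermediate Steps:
N = -5
T(X) = 21 - 3*I*sqrt(6) (T(X) = 21 - 3*sqrt(-1 - 5) = 21 - 3*I*sqrt(6))
r(u) = -9*u
(55368 + Q((-52 + 125) - 125)) + r(T(-21)) = (55368 + ((-52 + 125) - 125)) - 9*(21 - 3*I*sqrt(6)) = (55368 + (73 - 125)) + (-189 + 27*I*sqrt(6)) = (55368 - 52) + (-189 + 27*I*sqrt(6)) = 55316 + (-189 + 27*I*sqrt(6)) = 55127 + 27*I*sqrt(6)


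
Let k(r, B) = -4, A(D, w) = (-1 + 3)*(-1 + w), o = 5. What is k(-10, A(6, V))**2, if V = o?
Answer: 16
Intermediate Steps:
V = 5
A(D, w) = -2 + 2*w (A(D, w) = 2*(-1 + w) = -2 + 2*w)
k(-10, A(6, V))**2 = (-4)**2 = 16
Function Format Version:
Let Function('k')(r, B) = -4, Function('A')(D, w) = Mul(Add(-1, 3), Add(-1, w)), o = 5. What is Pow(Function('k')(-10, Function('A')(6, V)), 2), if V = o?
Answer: 16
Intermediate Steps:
V = 5
Function('A')(D, w) = Add(-2, Mul(2, w)) (Function('A')(D, w) = Mul(2, Add(-1, w)) = Add(-2, Mul(2, w)))
Pow(Function('k')(-10, Function('A')(6, V)), 2) = Pow(-4, 2) = 16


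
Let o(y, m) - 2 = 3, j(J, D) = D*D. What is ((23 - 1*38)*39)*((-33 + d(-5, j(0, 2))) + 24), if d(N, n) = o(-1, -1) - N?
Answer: -585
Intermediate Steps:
j(J, D) = D**2
o(y, m) = 5 (o(y, m) = 2 + 3 = 5)
d(N, n) = 5 - N
((23 - 1*38)*39)*((-33 + d(-5, j(0, 2))) + 24) = ((23 - 1*38)*39)*((-33 + (5 - 1*(-5))) + 24) = ((23 - 38)*39)*((-33 + (5 + 5)) + 24) = (-15*39)*((-33 + 10) + 24) = -585*(-23 + 24) = -585*1 = -585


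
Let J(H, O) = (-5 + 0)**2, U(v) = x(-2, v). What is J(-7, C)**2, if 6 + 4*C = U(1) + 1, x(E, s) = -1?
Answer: 625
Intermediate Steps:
U(v) = -1
C = -3/2 (C = -3/2 + (-1 + 1)/4 = -3/2 + (1/4)*0 = -3/2 + 0 = -3/2 ≈ -1.5000)
J(H, O) = 25 (J(H, O) = (-5)**2 = 25)
J(-7, C)**2 = 25**2 = 625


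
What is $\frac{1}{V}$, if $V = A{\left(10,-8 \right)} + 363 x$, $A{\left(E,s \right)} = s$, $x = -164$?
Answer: $- \frac{1}{59540} \approx -1.6795 \cdot 10^{-5}$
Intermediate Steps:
$V = -59540$ ($V = -8 + 363 \left(-164\right) = -8 - 59532 = -59540$)
$\frac{1}{V} = \frac{1}{-59540} = - \frac{1}{59540}$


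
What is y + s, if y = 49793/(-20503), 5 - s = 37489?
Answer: -262405/7 ≈ -37486.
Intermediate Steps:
s = -37484 (s = 5 - 1*37489 = 5 - 37489 = -37484)
y = -17/7 (y = 49793*(-1/20503) = -17/7 ≈ -2.4286)
y + s = -17/7 - 37484 = -262405/7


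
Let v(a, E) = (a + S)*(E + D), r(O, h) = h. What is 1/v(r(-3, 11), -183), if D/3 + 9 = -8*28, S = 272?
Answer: -1/249606 ≈ -4.0063e-6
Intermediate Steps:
D = -699 (D = -27 + 3*(-8*28) = -27 + 3*(-224) = -27 - 672 = -699)
v(a, E) = (-699 + E)*(272 + a) (v(a, E) = (a + 272)*(E - 699) = (272 + a)*(-699 + E) = (-699 + E)*(272 + a))
1/v(r(-3, 11), -183) = 1/(-190128 - 699*11 + 272*(-183) - 183*11) = 1/(-190128 - 7689 - 49776 - 2013) = 1/(-249606) = -1/249606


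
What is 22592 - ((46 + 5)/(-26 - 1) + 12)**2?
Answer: 1821671/81 ≈ 22490.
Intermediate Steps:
22592 - ((46 + 5)/(-26 - 1) + 12)**2 = 22592 - (51/(-27) + 12)**2 = 22592 - (51*(-1/27) + 12)**2 = 22592 - (-17/9 + 12)**2 = 22592 - (91/9)**2 = 22592 - 1*8281/81 = 22592 - 8281/81 = 1821671/81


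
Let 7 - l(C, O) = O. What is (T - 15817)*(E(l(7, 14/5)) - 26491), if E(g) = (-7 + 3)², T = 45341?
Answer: -781647900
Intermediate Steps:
l(C, O) = 7 - O
E(g) = 16 (E(g) = (-4)² = 16)
(T - 15817)*(E(l(7, 14/5)) - 26491) = (45341 - 15817)*(16 - 26491) = 29524*(-26475) = -781647900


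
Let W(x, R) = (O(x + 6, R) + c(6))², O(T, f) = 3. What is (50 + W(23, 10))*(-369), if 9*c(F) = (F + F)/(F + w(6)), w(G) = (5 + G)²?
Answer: -351520019/16129 ≈ -21794.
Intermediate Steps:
c(F) = 2*F/(9*(121 + F)) (c(F) = ((F + F)/(F + (5 + 6)²))/9 = ((2*F)/(F + 11²))/9 = ((2*F)/(F + 121))/9 = ((2*F)/(121 + F))/9 = (2*F/(121 + F))/9 = 2*F/(9*(121 + F)))
W(x, R) = 1315609/145161 (W(x, R) = (3 + (2/9)*6/(121 + 6))² = (3 + (2/9)*6/127)² = (3 + (2/9)*6*(1/127))² = (3 + 4/381)² = (1147/381)² = 1315609/145161)
(50 + W(23, 10))*(-369) = (50 + 1315609/145161)*(-369) = (8573659/145161)*(-369) = -351520019/16129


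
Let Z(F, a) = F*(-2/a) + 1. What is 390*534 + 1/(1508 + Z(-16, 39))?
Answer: 12262973619/58883 ≈ 2.0826e+5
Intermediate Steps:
Z(F, a) = 1 - 2*F/a (Z(F, a) = -2*F/a + 1 = 1 - 2*F/a)
390*534 + 1/(1508 + Z(-16, 39)) = 390*534 + 1/(1508 + (39 - 2*(-16))/39) = 208260 + 1/(1508 + (39 + 32)/39) = 208260 + 1/(1508 + (1/39)*71) = 208260 + 1/(1508 + 71/39) = 208260 + 1/(58883/39) = 208260 + 39/58883 = 12262973619/58883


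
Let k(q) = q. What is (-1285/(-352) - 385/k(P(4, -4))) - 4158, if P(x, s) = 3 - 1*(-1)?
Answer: -1496211/352 ≈ -4250.6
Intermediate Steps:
P(x, s) = 4 (P(x, s) = 3 + 1 = 4)
(-1285/(-352) - 385/k(P(4, -4))) - 4158 = (-1285/(-352) - 385/4) - 4158 = (-1285*(-1/352) - 385*1/4) - 4158 = (1285/352 - 385/4) - 4158 = -32595/352 - 4158 = -1496211/352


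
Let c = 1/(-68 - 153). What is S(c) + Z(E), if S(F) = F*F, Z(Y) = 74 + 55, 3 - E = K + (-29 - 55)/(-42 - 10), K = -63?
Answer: 6300490/48841 ≈ 129.00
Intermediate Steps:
E = 837/13 (E = 3 - (-63 + (-29 - 55)/(-42 - 10)) = 3 - (-63 - 84/(-52)) = 3 - (-63 - 84*(-1/52)) = 3 - (-63 + 21/13) = 3 - 1*(-798/13) = 3 + 798/13 = 837/13 ≈ 64.385)
Z(Y) = 129
c = -1/221 (c = 1/(-221) = -1/221 ≈ -0.0045249)
S(F) = F**2
S(c) + Z(E) = (-1/221)**2 + 129 = 1/48841 + 129 = 6300490/48841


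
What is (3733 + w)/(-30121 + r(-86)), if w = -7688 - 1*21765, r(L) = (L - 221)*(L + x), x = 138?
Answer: 5144/9217 ≈ 0.55810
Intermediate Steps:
r(L) = (-221 + L)*(138 + L) (r(L) = (L - 221)*(L + 138) = (-221 + L)*(138 + L))
w = -29453 (w = -7688 - 21765 = -29453)
(3733 + w)/(-30121 + r(-86)) = (3733 - 29453)/(-30121 + (-30498 + (-86)² - 83*(-86))) = -25720/(-30121 + (-30498 + 7396 + 7138)) = -25720/(-30121 - 15964) = -25720/(-46085) = -25720*(-1/46085) = 5144/9217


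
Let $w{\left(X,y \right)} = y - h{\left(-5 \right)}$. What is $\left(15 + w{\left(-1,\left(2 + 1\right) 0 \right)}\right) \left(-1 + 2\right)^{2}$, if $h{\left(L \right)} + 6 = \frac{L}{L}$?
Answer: $20$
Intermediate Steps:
$h{\left(L \right)} = -5$ ($h{\left(L \right)} = -6 + \frac{L}{L} = -6 + 1 = -5$)
$w{\left(X,y \right)} = 5 + y$ ($w{\left(X,y \right)} = y - -5 = y + 5 = 5 + y$)
$\left(15 + w{\left(-1,\left(2 + 1\right) 0 \right)}\right) \left(-1 + 2\right)^{2} = \left(15 + \left(5 + \left(2 + 1\right) 0\right)\right) \left(-1 + 2\right)^{2} = \left(15 + \left(5 + 3 \cdot 0\right)\right) 1^{2} = \left(15 + \left(5 + 0\right)\right) 1 = \left(15 + 5\right) 1 = 20 \cdot 1 = 20$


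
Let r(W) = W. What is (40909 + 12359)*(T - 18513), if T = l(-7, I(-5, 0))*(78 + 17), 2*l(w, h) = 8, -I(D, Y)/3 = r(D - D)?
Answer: -965908644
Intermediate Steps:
I(D, Y) = 0 (I(D, Y) = -3*(D - D) = -3*0 = 0)
l(w, h) = 4 (l(w, h) = (½)*8 = 4)
T = 380 (T = 4*(78 + 17) = 4*95 = 380)
(40909 + 12359)*(T - 18513) = (40909 + 12359)*(380 - 18513) = 53268*(-18133) = -965908644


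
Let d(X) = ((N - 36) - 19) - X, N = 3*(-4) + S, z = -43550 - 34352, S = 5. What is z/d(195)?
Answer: 77902/257 ≈ 303.12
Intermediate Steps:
z = -77902
N = -7 (N = 3*(-4) + 5 = -12 + 5 = -7)
d(X) = -62 - X (d(X) = ((-7 - 36) - 19) - X = (-43 - 19) - X = -62 - X)
z/d(195) = -77902/(-62 - 1*195) = -77902/(-62 - 195) = -77902/(-257) = -77902*(-1/257) = 77902/257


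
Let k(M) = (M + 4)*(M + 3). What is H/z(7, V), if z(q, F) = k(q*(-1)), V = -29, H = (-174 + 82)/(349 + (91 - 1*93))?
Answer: -23/1041 ≈ -0.022094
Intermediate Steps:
H = -92/347 (H = -92/(349 + (91 - 93)) = -92/(349 - 2) = -92/347 ≈ -0.26513)
k(M) = (3 + M)*(4 + M) (k(M) = (4 + M)*(3 + M) = (3 + M)*(4 + M))
z(q, F) = 12 + q² - 7*q (z(q, F) = 12 + (q*(-1))² + 7*(q*(-1)) = 12 + (-q)² + 7*(-q) = 12 + q² - 7*q)
H/z(7, V) = -92/(347*(12 + 7² - 7*7)) = -92/(347*(12 + 49 - 49)) = -92/347/12 = -92/347*1/12 = -23/1041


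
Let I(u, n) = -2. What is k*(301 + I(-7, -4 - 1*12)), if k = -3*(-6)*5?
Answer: 26910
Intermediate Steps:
k = 90 (k = 18*5 = 90)
k*(301 + I(-7, -4 - 1*12)) = 90*(301 - 2) = 90*299 = 26910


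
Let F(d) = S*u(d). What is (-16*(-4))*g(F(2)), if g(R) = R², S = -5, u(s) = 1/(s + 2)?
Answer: 100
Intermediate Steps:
u(s) = 1/(2 + s)
F(d) = -5/(2 + d)
(-16*(-4))*g(F(2)) = (-16*(-4))*(-5/(2 + 2))² = 64*(-5/4)² = 64*(25/16) = 100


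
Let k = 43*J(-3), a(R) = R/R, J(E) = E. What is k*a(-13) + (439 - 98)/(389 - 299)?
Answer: -11269/90 ≈ -125.21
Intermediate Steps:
a(R) = 1
k = -129 (k = 43*(-3) = -129)
k*a(-13) + (439 - 98)/(389 - 299) = -129*1 + (439 - 98)/(389 - 299) = -129 + 341/90 = -11269/90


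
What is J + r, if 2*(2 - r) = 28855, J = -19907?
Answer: -68665/2 ≈ -34333.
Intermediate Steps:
r = -28851/2 (r = 2 - ½*28855 = 2 - 28855/2 = -28851/2 ≈ -14426.)
J + r = -19907 - 28851/2 = -68665/2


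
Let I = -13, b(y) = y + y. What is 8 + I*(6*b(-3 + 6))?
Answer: -460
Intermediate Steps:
b(y) = 2*y
8 + I*(6*b(-3 + 6)) = 8 - 78*2*(-3 + 6) = 8 - 78*2*3 = 8 - 78*6 = 8 - 13*36 = 8 - 468 = -460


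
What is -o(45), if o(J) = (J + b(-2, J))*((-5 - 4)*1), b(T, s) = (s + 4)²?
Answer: 22014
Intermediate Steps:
b(T, s) = (4 + s)²
o(J) = -9*J - 9*(4 + J)² (o(J) = (J + (4 + J)²)*((-5 - 4)*1) = (J + (4 + J)²)*(-9*1) = (J + (4 + J)²)*(-9) = -9*J - 9*(4 + J)²)
-o(45) = -(-9*45 - 9*(4 + 45)²) = -(-405 - 9*49²) = -(-405 - 9*2401) = -(-405 - 21609) = -1*(-22014) = 22014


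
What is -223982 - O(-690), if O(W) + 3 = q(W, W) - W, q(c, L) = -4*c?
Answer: -227429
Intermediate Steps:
O(W) = -3 - 5*W (O(W) = -3 + (-4*W - W) = -3 - 5*W)
-223982 - O(-690) = -223982 - (-3 - 5*(-690)) = -223982 - (-3 + 3450) = -223982 - 1*3447 = -223982 - 3447 = -227429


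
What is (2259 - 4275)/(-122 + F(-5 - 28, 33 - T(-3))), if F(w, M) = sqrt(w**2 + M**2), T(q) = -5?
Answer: 81984/4117 + 672*sqrt(2533)/4117 ≈ 28.129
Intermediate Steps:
F(w, M) = sqrt(M**2 + w**2)
(2259 - 4275)/(-122 + F(-5 - 28, 33 - T(-3))) = (2259 - 4275)/(-122 + sqrt((33 - 1*(-5))**2 + (-5 - 28)**2)) = -2016/(-122 + sqrt((33 + 5)**2 + (-33)**2)) = -2016/(-122 + sqrt(38**2 + 1089)) = -2016/(-122 + sqrt(1444 + 1089)) = -2016/(-122 + sqrt(2533))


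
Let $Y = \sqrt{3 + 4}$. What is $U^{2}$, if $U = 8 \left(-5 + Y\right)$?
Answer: $2048 - 640 \sqrt{7} \approx 354.72$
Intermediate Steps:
$Y = \sqrt{7} \approx 2.6458$
$U = -40 + 8 \sqrt{7}$ ($U = 8 \left(-5 + \sqrt{7}\right) = -40 + 8 \sqrt{7} \approx -18.834$)
$U^{2} = \left(-40 + 8 \sqrt{7}\right)^{2}$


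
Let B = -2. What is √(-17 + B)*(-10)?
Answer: -10*I*√19 ≈ -43.589*I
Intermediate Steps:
√(-17 + B)*(-10) = √(-17 - 2)*(-10) = √(-19)*(-10) = (I*√19)*(-10) = -10*I*√19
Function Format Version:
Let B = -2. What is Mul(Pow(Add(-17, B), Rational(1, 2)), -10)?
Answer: Mul(-10, I, Pow(19, Rational(1, 2))) ≈ Mul(-43.589, I)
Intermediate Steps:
Mul(Pow(Add(-17, B), Rational(1, 2)), -10) = Mul(Pow(Add(-17, -2), Rational(1, 2)), -10) = Mul(Pow(-19, Rational(1, 2)), -10) = Mul(Mul(I, Pow(19, Rational(1, 2))), -10) = Mul(-10, I, Pow(19, Rational(1, 2)))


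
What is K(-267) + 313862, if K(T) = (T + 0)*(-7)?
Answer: 315731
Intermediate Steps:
K(T) = -7*T (K(T) = T*(-7) = -7*T)
K(-267) + 313862 = -7*(-267) + 313862 = 1869 + 313862 = 315731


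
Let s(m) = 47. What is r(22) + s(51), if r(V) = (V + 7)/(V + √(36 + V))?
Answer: 10330/213 - 29*√58/426 ≈ 47.979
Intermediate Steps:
r(V) = (7 + V)/(V + √(36 + V))
r(22) + s(51) = (7 + 22)/(22 + √(36 + 22)) + 47 = 29/(22 + √58) + 47 = 47 + 29/(22 + √58)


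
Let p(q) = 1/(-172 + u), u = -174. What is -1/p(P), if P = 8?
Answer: 346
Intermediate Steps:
p(q) = -1/346 (p(q) = 1/(-172 - 174) = 1/(-346) = -1/346)
-1/p(P) = -1/(-1/346) = -1*(-346) = 346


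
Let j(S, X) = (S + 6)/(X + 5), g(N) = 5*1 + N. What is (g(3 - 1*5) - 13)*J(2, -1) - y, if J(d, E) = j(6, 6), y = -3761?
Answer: 41251/11 ≈ 3750.1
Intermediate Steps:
g(N) = 5 + N
j(S, X) = (6 + S)/(5 + X)
J(d, E) = 12/11 (J(d, E) = (6 + 6)/(5 + 6) = 12/11)
(g(3 - 1*5) - 13)*J(2, -1) - y = ((5 + (3 - 1*5)) - 13)*(12/11) - 1*(-3761) = ((5 + (3 - 5)) - 13)*(12/11) + 3761 = ((5 - 2) - 13)*(12/11) + 3761 = (3 - 13)*(12/11) + 3761 = -10*12/11 + 3761 = -120/11 + 3761 = 41251/11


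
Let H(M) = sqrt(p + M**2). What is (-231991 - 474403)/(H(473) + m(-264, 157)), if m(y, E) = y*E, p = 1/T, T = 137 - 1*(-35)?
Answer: 5035922384064/295446631699 + 1412788*sqrt(1654699727)/295446631699 ≈ 17.240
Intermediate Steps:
T = 172 (T = 137 + 35 = 172)
p = 1/172 ≈ 0.0058140
m(y, E) = E*y
H(M) = sqrt(1/172 + M**2)
(-231991 - 474403)/(H(473) + m(-264, 157)) = (-231991 - 474403)/(sqrt(43 + 7396*473**2)/86 + 157*(-264)) = -706394/(sqrt(43 + 7396*223729)/86 - 41448) = -706394/(sqrt(43 + 1654699684)/86 - 41448) = -706394/(sqrt(1654699727)/86 - 41448) = -706394/(-41448 + sqrt(1654699727)/86)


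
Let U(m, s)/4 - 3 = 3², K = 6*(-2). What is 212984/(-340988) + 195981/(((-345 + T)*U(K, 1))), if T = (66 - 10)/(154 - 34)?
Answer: -87936766783/7048903936 ≈ -12.475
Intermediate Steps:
K = -12
T = 7/15 (T = 56/120 = 56*(1/120) = 7/15 ≈ 0.46667)
U(m, s) = 48 (U(m, s) = 12 + 4*3² = 12 + 4*9 = 12 + 36 = 48)
212984/(-340988) + 195981/(((-345 + T)*U(K, 1))) = 212984/(-340988) + 195981/(((-345 + 7/15)*48)) = 212984*(-1/340988) + 195981/((-5168/15*48)) = -53246/85247 + 195981/(-82688/5) = -53246/85247 + 195981*(-5/82688) = -53246/85247 - 979905/82688 = -87936766783/7048903936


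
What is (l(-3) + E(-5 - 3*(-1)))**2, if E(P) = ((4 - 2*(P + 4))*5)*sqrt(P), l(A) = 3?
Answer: 9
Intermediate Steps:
E(P) = sqrt(P)*(-20 - 10*P) (E(P) = ((4 - 2*(4 + P))*5)*sqrt(P) = ((4 + (-8 - 2*P))*5)*sqrt(P) = ((-4 - 2*P)*5)*sqrt(P) = (-20 - 10*P)*sqrt(P) = sqrt(P)*(-20 - 10*P))
(l(-3) + E(-5 - 3*(-1)))**2 = (3 + 10*sqrt(-5 - 3*(-1))*(-2 - (-5 - 3*(-1))))**2 = (3 + 10*sqrt(-5 + 3)*(-2 - (-5 + 3)))**2 = (3 + 10*sqrt(-2)*(-2 - 1*(-2)))**2 = (3 + 10*(I*sqrt(2))*(-2 + 2))**2 = (3 + 10*(I*sqrt(2))*0)**2 = (3 + 0)**2 = 3**2 = 9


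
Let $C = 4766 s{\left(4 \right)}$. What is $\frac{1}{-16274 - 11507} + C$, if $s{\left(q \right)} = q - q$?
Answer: $- \frac{1}{27781} \approx -3.5996 \cdot 10^{-5}$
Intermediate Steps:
$s{\left(q \right)} = 0$
$C = 0$ ($C = 4766 \cdot 0 = 0$)
$\frac{1}{-16274 - 11507} + C = \frac{1}{-16274 - 11507} + 0 = \frac{1}{-27781} + 0 = - \frac{1}{27781} + 0 = - \frac{1}{27781}$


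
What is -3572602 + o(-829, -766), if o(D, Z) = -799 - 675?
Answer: -3574076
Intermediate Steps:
o(D, Z) = -1474
-3572602 + o(-829, -766) = -3572602 - 1474 = -3574076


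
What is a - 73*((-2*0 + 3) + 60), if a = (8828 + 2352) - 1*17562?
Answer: -10981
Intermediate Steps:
a = -6382 (a = 11180 - 17562 = -6382)
a - 73*((-2*0 + 3) + 60) = -6382 - 73*((-2*0 + 3) + 60) = -6382 - 73*((0 + 3) + 60) = -6382 - 73*(3 + 60) = -6382 - 73*63 = -6382 - 4599 = -10981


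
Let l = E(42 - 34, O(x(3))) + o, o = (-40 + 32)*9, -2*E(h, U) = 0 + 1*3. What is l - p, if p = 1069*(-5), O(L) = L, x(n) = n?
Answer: 10543/2 ≈ 5271.5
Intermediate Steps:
E(h, U) = -3/2 (E(h, U) = -(0 + 1*3)/2 = -(0 + 3)/2 = -½*3 = -3/2)
o = -72 (o = -8*9 = -72)
l = -147/2 (l = -3/2 - 72 = -147/2 ≈ -73.500)
p = -5345
l - p = -147/2 - 1*(-5345) = -147/2 + 5345 = 10543/2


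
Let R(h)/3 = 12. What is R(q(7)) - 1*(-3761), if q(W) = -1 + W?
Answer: 3797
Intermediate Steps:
R(h) = 36 (R(h) = 3*12 = 36)
R(q(7)) - 1*(-3761) = 36 - 1*(-3761) = 36 + 3761 = 3797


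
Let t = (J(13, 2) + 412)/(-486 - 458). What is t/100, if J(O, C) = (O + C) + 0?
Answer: -427/94400 ≈ -0.0045233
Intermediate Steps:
J(O, C) = C + O (J(O, C) = (C + O) + 0 = C + O)
t = -427/944 (t = ((2 + 13) + 412)/(-486 - 458) = (15 + 412)/(-944) = 427*(-1/944) = -427/944 ≈ -0.45233)
t/100 = -427/944/100 = -427/944*1/100 = -427/94400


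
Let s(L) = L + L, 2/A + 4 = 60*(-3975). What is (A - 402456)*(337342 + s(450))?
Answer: -8116739647929473/59626 ≈ -1.3613e+11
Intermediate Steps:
A = -1/119252 (A = 2/(-4 + 60*(-3975)) = 2/(-4 - 238500) = 2/(-238504) = 2*(-1/238504) = -1/119252 ≈ -8.3856e-6)
s(L) = 2*L
(A - 402456)*(337342 + s(450)) = (-1/119252 - 402456)*(337342 + 2*450) = -47993682913*(337342 + 900)/119252 = -47993682913/119252*338242 = -8116739647929473/59626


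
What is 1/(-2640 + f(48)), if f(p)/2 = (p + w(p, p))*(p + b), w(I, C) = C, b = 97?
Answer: 1/25200 ≈ 3.9683e-5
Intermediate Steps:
f(p) = 4*p*(97 + p) (f(p) = 2*((p + p)*(p + 97)) = 2*((2*p)*(97 + p)) = 2*(2*p*(97 + p)) = 4*p*(97 + p))
1/(-2640 + f(48)) = 1/(-2640 + 4*48*(97 + 48)) = 1/(-2640 + 4*48*145) = 1/(-2640 + 27840) = 1/25200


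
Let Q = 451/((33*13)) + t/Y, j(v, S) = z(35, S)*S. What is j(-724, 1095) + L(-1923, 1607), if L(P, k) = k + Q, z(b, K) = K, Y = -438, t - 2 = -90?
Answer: 3418202869/2847 ≈ 1.2006e+6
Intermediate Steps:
t = -88 (t = 2 - 90 = -88)
j(v, S) = S² (j(v, S) = S*S = S²)
Q = 3565/2847 (Q = 451/((33*13)) - 88/(-438) = 451/429 - 88*(-1/438) = 451*(1/429) + 44/219 = 41/39 + 44/219 = 3565/2847 ≈ 1.2522)
L(P, k) = 3565/2847 + k (L(P, k) = k + 3565/2847 = 3565/2847 + k)
j(-724, 1095) + L(-1923, 1607) = 1095² + (3565/2847 + 1607) = 1199025 + 4578694/2847 = 3418202869/2847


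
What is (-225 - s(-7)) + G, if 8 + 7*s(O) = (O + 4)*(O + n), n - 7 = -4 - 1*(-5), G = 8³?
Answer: 2020/7 ≈ 288.57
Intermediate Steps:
G = 512
n = 8 (n = 7 + (-4 - 1*(-5)) = 7 + (-4 + 5) = 7 + 1 = 8)
s(O) = -8/7 + (4 + O)*(8 + O)/7 (s(O) = -8/7 + ((O + 4)*(O + 8))/7 = -8/7 + ((4 + O)*(8 + O))/7 = -8/7 + (4 + O)*(8 + O)/7)
(-225 - s(-7)) + G = (-225 - (24/7 + (⅐)*(-7)² + (12/7)*(-7))) + 512 = (-225 - (24/7 + (⅐)*49 - 12)) + 512 = (-225 - (24/7 + 7 - 12)) + 512 = (-225 - 1*(-11/7)) + 512 = (-225 + 11/7) + 512 = -1564/7 + 512 = 2020/7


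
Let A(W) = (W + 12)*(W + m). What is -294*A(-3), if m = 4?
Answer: -2646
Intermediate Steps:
A(W) = (4 + W)*(12 + W) (A(W) = (W + 12)*(W + 4) = (12 + W)*(4 + W) = (4 + W)*(12 + W))
-294*A(-3) = -294*(48 + (-3)**2 + 16*(-3)) = -294*(48 + 9 - 48) = -294*9 = -2646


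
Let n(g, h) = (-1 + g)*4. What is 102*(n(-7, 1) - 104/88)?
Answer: -37230/11 ≈ -3384.5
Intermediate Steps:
n(g, h) = -4 + 4*g
102*(n(-7, 1) - 104/88) = 102*((-4 + 4*(-7)) - 104/88) = 102*((-4 - 28) - 104*1/88) = 102*(-32 - 13/11) = 102*(-365/11) = -37230/11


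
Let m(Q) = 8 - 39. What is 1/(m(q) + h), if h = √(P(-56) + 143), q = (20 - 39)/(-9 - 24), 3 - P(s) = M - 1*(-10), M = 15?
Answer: -1/20 ≈ -0.050000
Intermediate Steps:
P(s) = -22 (P(s) = 3 - (15 - 1*(-10)) = 3 - (15 + 10) = 3 - 1*25 = 3 - 25 = -22)
q = 19/33 (q = -19/(-33) = -19*(-1/33) = 19/33 ≈ 0.57576)
h = 11 (h = √(-22 + 143) = √121 = 11)
m(Q) = -31
1/(m(q) + h) = 1/(-31 + 11) = 1/(-20) = -1/20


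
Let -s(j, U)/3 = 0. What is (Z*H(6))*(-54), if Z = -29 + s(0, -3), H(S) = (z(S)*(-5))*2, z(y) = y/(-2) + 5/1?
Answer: -31320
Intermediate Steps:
s(j, U) = 0 (s(j, U) = -3*0 = 0)
z(y) = 5 - y/2 (z(y) = y*(-½) + 5*1 = -y/2 + 5 = 5 - y/2)
H(S) = -50 + 5*S (H(S) = ((5 - S/2)*(-5))*2 = (-25 + 5*S/2)*2 = -50 + 5*S)
Z = -29 (Z = -29 + 0 = -29)
(Z*H(6))*(-54) = -29*(-50 + 5*6)*(-54) = -29*(-50 + 30)*(-54) = -29*(-20)*(-54) = 580*(-54) = -31320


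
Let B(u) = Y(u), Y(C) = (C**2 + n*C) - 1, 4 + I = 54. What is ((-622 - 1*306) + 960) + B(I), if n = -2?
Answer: 2431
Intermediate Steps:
I = 50 (I = -4 + 54 = 50)
Y(C) = -1 + C**2 - 2*C (Y(C) = (C**2 - 2*C) - 1 = -1 + C**2 - 2*C)
B(u) = -1 + u**2 - 2*u
((-622 - 1*306) + 960) + B(I) = ((-622 - 1*306) + 960) + (-1 + 50**2 - 2*50) = ((-622 - 306) + 960) + (-1 + 2500 - 100) = (-928 + 960) + 2399 = 32 + 2399 = 2431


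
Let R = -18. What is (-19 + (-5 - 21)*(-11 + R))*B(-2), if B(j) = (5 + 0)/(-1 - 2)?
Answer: -1225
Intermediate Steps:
B(j) = -5/3 (B(j) = 5/(-3) = 5*(-1/3) = -5/3)
(-19 + (-5 - 21)*(-11 + R))*B(-2) = (-19 + (-5 - 21)*(-11 - 18))*(-5/3) = (-19 - 26*(-29))*(-5/3) = (-19 + 754)*(-5/3) = 735*(-5/3) = -1225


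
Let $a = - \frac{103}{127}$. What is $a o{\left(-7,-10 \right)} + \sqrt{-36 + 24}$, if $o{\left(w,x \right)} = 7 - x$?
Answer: $- \frac{1751}{127} + 2 i \sqrt{3} \approx -13.787 + 3.4641 i$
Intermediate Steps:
$a = - \frac{103}{127}$ ($a = \left(-103\right) \frac{1}{127} = - \frac{103}{127} \approx -0.81102$)
$a o{\left(-7,-10 \right)} + \sqrt{-36 + 24} = - \frac{103 \left(7 - -10\right)}{127} + \sqrt{-36 + 24} = - \frac{103 \left(7 + 10\right)}{127} + \sqrt{-12} = \left(- \frac{103}{127}\right) 17 + 2 i \sqrt{3} = - \frac{1751}{127} + 2 i \sqrt{3}$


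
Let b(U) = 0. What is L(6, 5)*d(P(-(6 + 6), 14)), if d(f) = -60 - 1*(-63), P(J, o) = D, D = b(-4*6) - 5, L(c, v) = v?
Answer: 15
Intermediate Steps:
D = -5 (D = 0 - 5 = -5)
P(J, o) = -5
d(f) = 3 (d(f) = -60 + 63 = 3)
L(6, 5)*d(P(-(6 + 6), 14)) = 5*3 = 15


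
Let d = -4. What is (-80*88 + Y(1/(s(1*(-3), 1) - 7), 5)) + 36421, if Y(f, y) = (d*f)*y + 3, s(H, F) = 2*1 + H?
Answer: 58773/2 ≈ 29387.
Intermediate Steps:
s(H, F) = 2 + H
Y(f, y) = 3 - 4*f*y (Y(f, y) = (-4*f)*y + 3 = -4*f*y + 3 = 3 - 4*f*y)
(-80*88 + Y(1/(s(1*(-3), 1) - 7), 5)) + 36421 = (-80*88 + (3 - 4*5/((2 + 1*(-3)) - 7))) + 36421 = (-7040 + (3 - 4*5/((2 - 3) - 7))) + 36421 = (-7040 + (3 - 4*5/(-1 - 7))) + 36421 = (-7040 + (3 - 4*5/(-8))) + 36421 = (-7040 + (3 - 4*(-⅛)*5)) + 36421 = (-7040 + (3 + 5/2)) + 36421 = (-7040 + 11/2) + 36421 = -14069/2 + 36421 = 58773/2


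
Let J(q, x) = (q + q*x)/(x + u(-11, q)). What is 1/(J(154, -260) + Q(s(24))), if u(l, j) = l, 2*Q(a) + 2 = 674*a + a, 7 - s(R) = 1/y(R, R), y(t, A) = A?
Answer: 4336/10816665 ≈ 0.00040086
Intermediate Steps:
s(R) = 7 - 1/R
Q(a) = -1 + 675*a/2 (Q(a) = -1 + (674*a + a)/2 = -1 + (675*a)/2 = -1 + 675*a/2)
J(q, x) = (q + q*x)/(-11 + x) (J(q, x) = (q + q*x)/(x - 11) = (q + q*x)/(-11 + x))
1/(J(154, -260) + Q(s(24))) = 1/(154*(1 - 260)/(-11 - 260) + (-1 + 675*(7 - 1/24)/2)) = 1/(154*(-259)/(-271) + (-1 + 675*(7 - 1*1/24)/2)) = 1/(154*(-1/271)*(-259) + (-1 + 675*(7 - 1/24)/2)) = 1/(39886/271 + (-1 + (675/2)*(167/24))) = 1/(39886/271 + (-1 + 37575/16)) = 1/(39886/271 + 37559/16) = 1/(10816665/4336) = 4336/10816665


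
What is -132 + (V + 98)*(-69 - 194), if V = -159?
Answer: 15911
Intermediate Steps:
-132 + (V + 98)*(-69 - 194) = -132 + (-159 + 98)*(-69 - 194) = -132 - 61*(-263) = -132 + 16043 = 15911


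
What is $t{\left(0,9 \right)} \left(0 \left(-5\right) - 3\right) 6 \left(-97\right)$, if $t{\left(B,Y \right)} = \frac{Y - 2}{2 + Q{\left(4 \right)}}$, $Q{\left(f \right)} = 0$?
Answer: $6111$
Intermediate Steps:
$t{\left(B,Y \right)} = -1 + \frac{Y}{2}$ ($t{\left(B,Y \right)} = \frac{Y - 2}{2 + 0} = \frac{-2 + Y}{2} = \left(-2 + Y\right) \frac{1}{2} = -1 + \frac{Y}{2}$)
$t{\left(0,9 \right)} \left(0 \left(-5\right) - 3\right) 6 \left(-97\right) = \left(-1 + \frac{1}{2} \cdot 9\right) \left(0 \left(-5\right) - 3\right) 6 \left(-97\right) = \left(-1 + \frac{9}{2}\right) \left(0 - 3\right) 6 \left(-97\right) = \frac{7 \left(\left(-3\right) 6\right)}{2} \left(-97\right) = \frac{7}{2} \left(-18\right) \left(-97\right) = \left(-63\right) \left(-97\right) = 6111$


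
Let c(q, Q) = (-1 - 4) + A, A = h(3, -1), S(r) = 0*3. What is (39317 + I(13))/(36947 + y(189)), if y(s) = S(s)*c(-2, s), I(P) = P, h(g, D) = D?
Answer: 39330/36947 ≈ 1.0645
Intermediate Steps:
S(r) = 0
A = -1
c(q, Q) = -6 (c(q, Q) = (-1 - 4) - 1 = -5 - 1 = -6)
y(s) = 0 (y(s) = 0*(-6) = 0)
(39317 + I(13))/(36947 + y(189)) = (39317 + 13)/(36947 + 0) = 39330/36947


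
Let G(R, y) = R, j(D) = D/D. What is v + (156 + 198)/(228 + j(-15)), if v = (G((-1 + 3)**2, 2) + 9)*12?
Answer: 36078/229 ≈ 157.55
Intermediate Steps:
j(D) = 1
v = 156 (v = ((-1 + 3)**2 + 9)*12 = (2**2 + 9)*12 = (4 + 9)*12 = 13*12 = 156)
v + (156 + 198)/(228 + j(-15)) = 156 + (156 + 198)/(228 + 1) = 156 + 354/229 = 36078/229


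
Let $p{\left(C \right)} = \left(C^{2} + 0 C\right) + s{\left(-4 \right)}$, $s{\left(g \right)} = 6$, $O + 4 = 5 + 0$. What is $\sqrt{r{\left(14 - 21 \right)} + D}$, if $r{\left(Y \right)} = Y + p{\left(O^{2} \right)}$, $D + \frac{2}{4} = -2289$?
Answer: $\frac{i \sqrt{9158}}{2} \approx 47.849 i$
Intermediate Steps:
$O = 1$ ($O = -4 + \left(5 + 0\right) = -4 + 5 = 1$)
$D = - \frac{4579}{2}$ ($D = - \frac{1}{2} - 2289 = - \frac{4579}{2} \approx -2289.5$)
$p{\left(C \right)} = 6 + C^{2}$ ($p{\left(C \right)} = \left(C^{2} + 0 C\right) + 6 = \left(C^{2} + 0\right) + 6 = C^{2} + 6 = 6 + C^{2}$)
$r{\left(Y \right)} = 7 + Y$ ($r{\left(Y \right)} = Y + \left(6 + \left(1^{2}\right)^{2}\right) = Y + \left(6 + 1^{2}\right) = Y + \left(6 + 1\right) = Y + 7 = 7 + Y$)
$\sqrt{r{\left(14 - 21 \right)} + D} = \sqrt{\left(7 + \left(14 - 21\right)\right) - \frac{4579}{2}} = \sqrt{\left(7 - 7\right) - \frac{4579}{2}} = \sqrt{0 - \frac{4579}{2}} = \sqrt{- \frac{4579}{2}} = \frac{i \sqrt{9158}}{2}$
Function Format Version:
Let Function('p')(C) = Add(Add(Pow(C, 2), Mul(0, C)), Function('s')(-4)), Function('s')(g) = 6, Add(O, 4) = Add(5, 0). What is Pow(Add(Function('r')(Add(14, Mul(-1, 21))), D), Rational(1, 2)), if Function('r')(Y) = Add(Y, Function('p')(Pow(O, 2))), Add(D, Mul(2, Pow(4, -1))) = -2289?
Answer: Mul(Rational(1, 2), I, Pow(9158, Rational(1, 2))) ≈ Mul(47.849, I)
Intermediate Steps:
O = 1 (O = Add(-4, Add(5, 0)) = Add(-4, 5) = 1)
D = Rational(-4579, 2) (D = Add(Rational(-1, 2), -2289) = Rational(-4579, 2) ≈ -2289.5)
Function('p')(C) = Add(6, Pow(C, 2)) (Function('p')(C) = Add(Add(Pow(C, 2), Mul(0, C)), 6) = Add(Add(Pow(C, 2), 0), 6) = Add(Pow(C, 2), 6) = Add(6, Pow(C, 2)))
Function('r')(Y) = Add(7, Y) (Function('r')(Y) = Add(Y, Add(6, Pow(Pow(1, 2), 2))) = Add(Y, Add(6, Pow(1, 2))) = Add(Y, Add(6, 1)) = Add(Y, 7) = Add(7, Y))
Pow(Add(Function('r')(Add(14, Mul(-1, 21))), D), Rational(1, 2)) = Pow(Add(Add(7, Add(14, Mul(-1, 21))), Rational(-4579, 2)), Rational(1, 2)) = Pow(Add(Add(7, Add(14, -21)), Rational(-4579, 2)), Rational(1, 2)) = Pow(Add(Add(7, -7), Rational(-4579, 2)), Rational(1, 2)) = Pow(Add(0, Rational(-4579, 2)), Rational(1, 2)) = Pow(Rational(-4579, 2), Rational(1, 2)) = Mul(Rational(1, 2), I, Pow(9158, Rational(1, 2)))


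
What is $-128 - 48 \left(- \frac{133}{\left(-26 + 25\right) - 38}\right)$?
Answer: $- \frac{3792}{13} \approx -291.69$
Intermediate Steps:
$-128 - 48 \left(- \frac{133}{\left(-26 + 25\right) - 38}\right) = -128 - 48 \left(- \frac{133}{-1 - 38}\right) = -128 - 48 \left(- \frac{133}{-39}\right) = -128 - 48 \left(\left(-133\right) \left(- \frac{1}{39}\right)\right) = -128 - \frac{2128}{13} = - \frac{3792}{13}$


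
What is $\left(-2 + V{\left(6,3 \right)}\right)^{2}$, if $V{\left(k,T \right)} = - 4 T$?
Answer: $196$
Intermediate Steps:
$\left(-2 + V{\left(6,3 \right)}\right)^{2} = \left(-2 - 12\right)^{2} = \left(-14\right)^{2} = 196$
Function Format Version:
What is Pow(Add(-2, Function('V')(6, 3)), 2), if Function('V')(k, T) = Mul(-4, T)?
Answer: 196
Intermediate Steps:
Pow(Add(-2, Function('V')(6, 3)), 2) = Pow(Add(-2, Mul(-4, 3)), 2) = Pow(Add(-2, -12), 2) = Pow(-14, 2) = 196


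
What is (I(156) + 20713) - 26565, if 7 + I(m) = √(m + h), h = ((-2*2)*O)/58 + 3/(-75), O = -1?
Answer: -5859 + 3*√364501/145 ≈ -5846.5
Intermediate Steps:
h = 21/725 (h = (-2*2*(-1))/58 + 3/(-75) = -4*(-1)*(1/58) + 3*(-1/75) = 4*(1/58) - 1/25 = 2/29 - 1/25 = 21/725 ≈ 0.028966)
I(m) = -7 + √(21/725 + m) (I(m) = -7 + √(m + 21/725) = -7 + √(21/725 + m))
(I(156) + 20713) - 26565 = ((-7 + √(609 + 21025*156)/145) + 20713) - 26565 = ((-7 + √(609 + 3279900)/145) + 20713) - 26565 = ((-7 + √3280509/145) + 20713) - 26565 = ((-7 + (3*√364501)/145) + 20713) - 26565 = ((-7 + 3*√364501/145) + 20713) - 26565 = (20706 + 3*√364501/145) - 26565 = -5859 + 3*√364501/145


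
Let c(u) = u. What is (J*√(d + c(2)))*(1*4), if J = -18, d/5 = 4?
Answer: -72*√22 ≈ -337.71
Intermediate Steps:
d = 20 (d = 5*4 = 20)
(J*√(d + c(2)))*(1*4) = (-18*√(20 + 2))*(1*4) = -18*√22*4 = -72*√22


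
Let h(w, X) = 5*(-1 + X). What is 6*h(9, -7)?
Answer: -240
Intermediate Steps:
h(w, X) = -5 + 5*X
6*h(9, -7) = 6*(-5 + 5*(-7)) = 6*(-5 - 35) = 6*(-40) = -240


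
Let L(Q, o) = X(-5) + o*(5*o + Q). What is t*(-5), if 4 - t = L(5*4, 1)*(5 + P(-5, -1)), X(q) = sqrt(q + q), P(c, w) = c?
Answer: -20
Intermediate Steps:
X(q) = sqrt(2)*sqrt(q) (X(q) = sqrt(2*q) = sqrt(2)*sqrt(q))
L(Q, o) = I*sqrt(10) + o*(Q + 5*o) (L(Q, o) = sqrt(2)*sqrt(-5) + o*(5*o + Q) = sqrt(2)*(I*sqrt(5)) + o*(Q + 5*o) = I*sqrt(10) + o*(Q + 5*o))
t = 4 (t = 4 - (5*1**2 + I*sqrt(10) + (5*4)*1)*(5 - 5) = 4 - (5*1 + I*sqrt(10) + 20*1)*0 = 4 - (5 + I*sqrt(10) + 20)*0 = 4 - (25 + I*sqrt(10))*0 = 4 - 1*0 = 4 + 0 = 4)
t*(-5) = 4*(-5) = -20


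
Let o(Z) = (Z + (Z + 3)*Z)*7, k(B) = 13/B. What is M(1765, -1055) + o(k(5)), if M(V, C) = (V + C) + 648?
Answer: 36953/25 ≈ 1478.1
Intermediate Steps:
o(Z) = 7*Z + 7*Z*(3 + Z) (o(Z) = (Z + (3 + Z)*Z)*7 = (Z + Z*(3 + Z))*7 = 7*Z + 7*Z*(3 + Z))
M(V, C) = 648 + C + V (M(V, C) = (C + V) + 648 = 648 + C + V)
M(1765, -1055) + o(k(5)) = (648 - 1055 + 1765) + 7*(13/5)*(4 + 13/5) = 1358 + 7*(13*(⅕))*(4 + 13*(⅕)) = 1358 + 7*(13/5)*(4 + 13/5) = 1358 + 7*(13/5)*(33/5) = 1358 + 3003/25 = 36953/25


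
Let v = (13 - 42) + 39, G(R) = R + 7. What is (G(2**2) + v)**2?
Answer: 441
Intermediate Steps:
G(R) = 7 + R
v = 10 (v = -29 + 39 = 10)
(G(2**2) + v)**2 = ((7 + 2**2) + 10)**2 = ((7 + 4) + 10)**2 = (11 + 10)**2 = 21**2 = 441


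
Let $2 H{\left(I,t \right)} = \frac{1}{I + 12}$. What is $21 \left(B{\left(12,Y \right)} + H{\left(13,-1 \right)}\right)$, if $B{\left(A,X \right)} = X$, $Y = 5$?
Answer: $\frac{5271}{50} \approx 105.42$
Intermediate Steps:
$H{\left(I,t \right)} = \frac{1}{2 \left(12 + I\right)}$ ($H{\left(I,t \right)} = \frac{1}{2 \left(I + 12\right)} = \frac{1}{2 \left(12 + I\right)}$)
$21 \left(B{\left(12,Y \right)} + H{\left(13,-1 \right)}\right) = 21 \left(5 + \frac{1}{2 \left(12 + 13\right)}\right) = 21 \left(5 + \frac{1}{2 \cdot 25}\right) = 21 \left(5 + \frac{1}{2} \cdot \frac{1}{25}\right) = 21 \left(5 + \frac{1}{50}\right) = 21 \cdot \frac{251}{50} = \frac{5271}{50}$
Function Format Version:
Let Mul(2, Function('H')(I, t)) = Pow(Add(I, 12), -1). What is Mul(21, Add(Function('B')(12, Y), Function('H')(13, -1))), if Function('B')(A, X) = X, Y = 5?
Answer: Rational(5271, 50) ≈ 105.42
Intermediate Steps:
Function('H')(I, t) = Mul(Rational(1, 2), Pow(Add(12, I), -1)) (Function('H')(I, t) = Mul(Rational(1, 2), Pow(Add(I, 12), -1)) = Mul(Rational(1, 2), Pow(Add(12, I), -1)))
Mul(21, Add(Function('B')(12, Y), Function('H')(13, -1))) = Mul(21, Add(5, Mul(Rational(1, 2), Pow(Add(12, 13), -1)))) = Mul(21, Add(5, Mul(Rational(1, 2), Pow(25, -1)))) = Mul(21, Add(5, Mul(Rational(1, 2), Rational(1, 25)))) = Mul(21, Add(5, Rational(1, 50))) = Mul(21, Rational(251, 50)) = Rational(5271, 50)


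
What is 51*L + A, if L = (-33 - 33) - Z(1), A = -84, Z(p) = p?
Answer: -3501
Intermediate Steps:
L = -67 (L = (-33 - 33) - 1*1 = -66 - 1 = -67)
51*L + A = 51*(-67) - 84 = -3417 - 84 = -3501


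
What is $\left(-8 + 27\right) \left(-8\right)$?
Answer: $-152$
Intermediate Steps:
$\left(-8 + 27\right) \left(-8\right) = 19 \left(-8\right) = -152$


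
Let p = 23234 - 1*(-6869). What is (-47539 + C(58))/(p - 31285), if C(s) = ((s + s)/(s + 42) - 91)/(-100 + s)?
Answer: 12478426/310275 ≈ 40.217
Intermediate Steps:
C(s) = (-91 + 2*s/(42 + s))/(-100 + s) (C(s) = ((2*s)/(42 + s) - 91)/(-100 + s) = (2*s/(42 + s) - 91)/(-100 + s) = (-91 + 2*s/(42 + s))/(-100 + s))
p = 30103 (p = 23234 + 6869 = 30103)
(-47539 + C(58))/(p - 31285) = (-47539 + (3822 + 89*58)/(4200 - 1*58**2 + 58*58))/(30103 - 31285) = (-47539 + (3822 + 5162)/(4200 - 1*3364 + 3364))/(-1182) = (-47539 + 8984/(4200 - 3364 + 3364))*(-1/1182) = (-47539 + 8984/4200)*(-1/1182) = (-47539 + (1/4200)*8984)*(-1/1182) = (-47539 + 1123/525)*(-1/1182) = -24956852/525*(-1/1182) = 12478426/310275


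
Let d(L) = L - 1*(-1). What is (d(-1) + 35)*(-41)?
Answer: -1435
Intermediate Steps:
d(L) = 1 + L (d(L) = L + 1 = 1 + L)
(d(-1) + 35)*(-41) = ((1 - 1) + 35)*(-41) = (0 + 35)*(-41) = 35*(-41) = -1435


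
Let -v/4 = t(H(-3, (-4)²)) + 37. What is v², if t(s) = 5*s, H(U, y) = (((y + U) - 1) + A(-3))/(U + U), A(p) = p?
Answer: 13924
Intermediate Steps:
H(U, y) = (-4 + U + y)/(2*U) (H(U, y) = (((y + U) - 1) - 3)/(U + U) = (((U + y) - 1) - 3)/((2*U)) = ((-1 + U + y) - 3)*(1/(2*U)) = (-4 + U + y)*(1/(2*U)) = (-4 + U + y)/(2*U))
v = -118 (v = -4*(5*((½)*(-4 - 3 + (-4)²)/(-3)) + 37) = -4*(5*((½)*(-⅓)*(-4 - 3 + 16)) + 37) = -4*(5*((½)*(-⅓)*9) + 37) = -4*(5*(-3/2) + 37) = -4*(-15/2 + 37) = -4*59/2 = -118)
v² = (-118)² = 13924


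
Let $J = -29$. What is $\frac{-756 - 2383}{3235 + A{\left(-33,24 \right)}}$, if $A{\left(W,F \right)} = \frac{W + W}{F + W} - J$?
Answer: $- \frac{9417}{9814} \approx -0.95955$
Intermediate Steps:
$A{\left(W,F \right)} = 29 + \frac{2 W}{F + W}$ ($A{\left(W,F \right)} = \frac{W + W}{F + W} - -29 = \frac{2 W}{F + W} + 29 = 29 + \frac{2 W}{F + W}$)
$\frac{-756 - 2383}{3235 + A{\left(-33,24 \right)}} = \frac{-756 - 2383}{3235 + \frac{29 \cdot 24 + 31 \left(-33\right)}{24 - 33}} = - \frac{3139}{3235 + \frac{696 - 1023}{-9}} = - \frac{3139}{3235 - - \frac{109}{3}} = - \frac{3139}{3235 + \frac{109}{3}} = - \frac{3139}{\frac{9814}{3}} = \left(-3139\right) \frac{3}{9814} = - \frac{9417}{9814}$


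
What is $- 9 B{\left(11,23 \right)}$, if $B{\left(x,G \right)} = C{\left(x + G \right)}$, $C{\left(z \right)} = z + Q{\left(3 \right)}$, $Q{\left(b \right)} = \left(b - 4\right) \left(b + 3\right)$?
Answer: $-252$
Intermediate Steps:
$Q{\left(b \right)} = \left(-4 + b\right) \left(3 + b\right)$
$C{\left(z \right)} = -6 + z$ ($C{\left(z \right)} = z - \left(15 - 9\right) = z - 6 = -6 + z$)
$B{\left(x,G \right)} = -6 + G + x$ ($B{\left(x,G \right)} = -6 + \left(x + G\right) = -6 + \left(G + x\right) = -6 + G + x$)
$- 9 B{\left(11,23 \right)} = - 9 \left(-6 + 23 + 11\right) = \left(-9\right) 28 = -252$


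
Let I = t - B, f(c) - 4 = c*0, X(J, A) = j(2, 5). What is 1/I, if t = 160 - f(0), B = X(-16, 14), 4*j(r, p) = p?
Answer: 4/619 ≈ 0.0064620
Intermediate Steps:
j(r, p) = p/4
X(J, A) = 5/4 (X(J, A) = (¼)*5 = 5/4)
B = 5/4 ≈ 1.2500
f(c) = 4 (f(c) = 4 + c*0 = 4 + 0 = 4)
t = 156 (t = 160 - 1*4 = 160 - 4 = 156)
I = 619/4 (I = 156 - 1*5/4 = 156 - 5/4 = 619/4 ≈ 154.75)
1/I = 1/(619/4) = 4/619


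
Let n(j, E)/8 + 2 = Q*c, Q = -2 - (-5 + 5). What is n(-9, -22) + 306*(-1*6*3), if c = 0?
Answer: -5524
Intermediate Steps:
Q = -2 (Q = -2 - 1*0 = -2 + 0 = -2)
n(j, E) = -16 (n(j, E) = -16 + 8*(-2*0) = -16 + 8*0 = -16 + 0 = -16)
n(-9, -22) + 306*(-1*6*3) = -16 + 306*(-1*6*3) = -16 + 306*(-6*3) = -16 + 306*(-18) = -16 - 5508 = -5524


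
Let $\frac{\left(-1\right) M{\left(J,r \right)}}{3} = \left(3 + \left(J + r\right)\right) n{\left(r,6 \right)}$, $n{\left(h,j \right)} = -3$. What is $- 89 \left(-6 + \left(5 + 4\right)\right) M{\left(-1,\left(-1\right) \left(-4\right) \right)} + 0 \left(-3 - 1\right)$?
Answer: $-14418$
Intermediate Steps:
$M{\left(J,r \right)} = 27 + 9 J + 9 r$ ($M{\left(J,r \right)} = - 3 \left(3 + \left(J + r\right)\right) \left(-3\right) = - 3 \left(3 + J + r\right) \left(-3\right) = - 3 \left(-9 - 3 J - 3 r\right) = 27 + 9 J + 9 r$)
$- 89 \left(-6 + \left(5 + 4\right)\right) M{\left(-1,\left(-1\right) \left(-4\right) \right)} + 0 \left(-3 - 1\right) = - 89 \left(-6 + \left(5 + 4\right)\right) \left(27 + 9 \left(-1\right) + 9 \left(\left(-1\right) \left(-4\right)\right)\right) + 0 \left(-3 - 1\right) = - 89 \left(-6 + 9\right) \left(27 - 9 + 9 \cdot 4\right) + 0 \left(-4\right) = - 89 \cdot 3 \left(27 - 9 + 36\right) + 0 = - 89 \cdot 3 \cdot 54 + 0 = \left(-89\right) 162 + 0 = -14418 + 0 = -14418$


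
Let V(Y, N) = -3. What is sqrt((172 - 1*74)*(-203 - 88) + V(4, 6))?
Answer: 3*I*sqrt(3169) ≈ 168.88*I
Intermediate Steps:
sqrt((172 - 1*74)*(-203 - 88) + V(4, 6)) = sqrt((172 - 1*74)*(-203 - 88) - 3) = sqrt((172 - 74)*(-291) - 3) = sqrt(98*(-291) - 3) = sqrt(-28518 - 3) = sqrt(-28521) = 3*I*sqrt(3169)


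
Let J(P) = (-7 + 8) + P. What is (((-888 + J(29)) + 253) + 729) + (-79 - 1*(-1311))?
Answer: 1356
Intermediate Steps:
J(P) = 1 + P
(((-888 + J(29)) + 253) + 729) + (-79 - 1*(-1311)) = (((-888 + (1 + 29)) + 253) + 729) + (-79 - 1*(-1311)) = (((-888 + 30) + 253) + 729) + (-79 + 1311) = ((-858 + 253) + 729) + 1232 = (-605 + 729) + 1232 = 124 + 1232 = 1356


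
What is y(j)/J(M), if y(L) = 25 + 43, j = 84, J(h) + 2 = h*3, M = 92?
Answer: 34/137 ≈ 0.24818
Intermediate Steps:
J(h) = -2 + 3*h (J(h) = -2 + h*3 = -2 + 3*h)
y(L) = 68
y(j)/J(M) = 68/(-2 + 3*92) = 68/(-2 + 276) = 68/274 = 68*(1/274) = 34/137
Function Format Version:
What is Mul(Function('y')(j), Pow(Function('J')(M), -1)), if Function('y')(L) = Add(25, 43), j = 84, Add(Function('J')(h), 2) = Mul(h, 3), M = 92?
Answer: Rational(34, 137) ≈ 0.24818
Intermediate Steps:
Function('J')(h) = Add(-2, Mul(3, h)) (Function('J')(h) = Add(-2, Mul(h, 3)) = Add(-2, Mul(3, h)))
Function('y')(L) = 68
Mul(Function('y')(j), Pow(Function('J')(M), -1)) = Mul(68, Pow(Add(-2, Mul(3, 92)), -1)) = Mul(68, Pow(Add(-2, 276), -1)) = Mul(68, Pow(274, -1)) = Mul(68, Rational(1, 274)) = Rational(34, 137)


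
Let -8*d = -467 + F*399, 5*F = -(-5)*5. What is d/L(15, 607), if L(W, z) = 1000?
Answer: -191/1000 ≈ -0.19100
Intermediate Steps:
F = 5 (F = (-(-5)*5)/5 = (-5*(-5))/5 = (1/5)*25 = 5)
d = -191 (d = -(-467 + 5*399)/8 = -(-467 + 1995)/8 = -1/8*1528 = -191)
d/L(15, 607) = -191/1000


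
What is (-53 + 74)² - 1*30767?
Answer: -30326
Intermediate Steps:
(-53 + 74)² - 1*30767 = 21² - 30767 = 441 - 30767 = -30326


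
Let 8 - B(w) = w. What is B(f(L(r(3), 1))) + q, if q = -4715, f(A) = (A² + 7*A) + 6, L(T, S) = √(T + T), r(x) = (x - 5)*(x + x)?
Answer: -4689 - 14*I*√6 ≈ -4689.0 - 34.293*I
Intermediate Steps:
r(x) = 2*x*(-5 + x) (r(x) = (-5 + x)*(2*x) = 2*x*(-5 + x))
L(T, S) = √2*√T (L(T, S) = √(2*T) = √2*√T)
f(A) = 6 + A² + 7*A
B(w) = 8 - w
B(f(L(r(3), 1))) + q = (8 - (6 + (√2*√(2*3*(-5 + 3)))² + 7*(√2*√(2*3*(-5 + 3))))) - 4715 = (8 - (6 + (√2*√(2*3*(-2)))² + 7*(√2*√(2*3*(-2))))) - 4715 = (8 - (6 + (√2*√(-12))² + 7*(√2*√(-12)))) - 4715 = (8 - (6 + (√2*(2*I*√3))² + 7*(√2*(2*I*√3)))) - 4715 = (8 - (6 + (2*I*√6)² + 7*(2*I*√6))) - 4715 = (8 - (6 - 24 + 14*I*√6)) - 4715 = (8 - (-18 + 14*I*√6)) - 4715 = (8 + (18 - 14*I*√6)) - 4715 = (26 - 14*I*√6) - 4715 = -4689 - 14*I*√6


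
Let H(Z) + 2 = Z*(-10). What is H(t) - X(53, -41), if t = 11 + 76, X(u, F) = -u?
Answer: -819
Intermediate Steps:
t = 87
H(Z) = -2 - 10*Z (H(Z) = -2 + Z*(-10) = -2 - 10*Z)
H(t) - X(53, -41) = (-2 - 10*87) - (-1)*53 = (-2 - 870) - 1*(-53) = -872 + 53 = -819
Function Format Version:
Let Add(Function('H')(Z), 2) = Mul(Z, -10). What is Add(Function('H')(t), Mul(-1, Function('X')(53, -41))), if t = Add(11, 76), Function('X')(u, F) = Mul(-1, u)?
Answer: -819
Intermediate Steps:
t = 87
Function('H')(Z) = Add(-2, Mul(-10, Z)) (Function('H')(Z) = Add(-2, Mul(Z, -10)) = Add(-2, Mul(-10, Z)))
Add(Function('H')(t), Mul(-1, Function('X')(53, -41))) = Add(Add(-2, Mul(-10, 87)), Mul(-1, Mul(-1, 53))) = Add(Add(-2, -870), Mul(-1, -53)) = Add(-872, 53) = -819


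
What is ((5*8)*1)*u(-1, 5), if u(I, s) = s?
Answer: 200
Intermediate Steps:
((5*8)*1)*u(-1, 5) = ((5*8)*1)*5 = (40*1)*5 = 40*5 = 200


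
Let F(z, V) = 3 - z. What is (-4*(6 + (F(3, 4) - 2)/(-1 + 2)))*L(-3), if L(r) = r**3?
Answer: 432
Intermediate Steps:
(-4*(6 + (F(3, 4) - 2)/(-1 + 2)))*L(-3) = -4*(6 + ((3 - 1*3) - 2)/(-1 + 2))*(-3)**3 = -4*(6 + ((3 - 3) - 2)/1)*(-27) = -4*(6 + (0 - 2)*1)*(-27) = -4*(6 - 2*1)*(-27) = -4*(6 - 2)*(-27) = -4*4*(-27) = -16*(-27) = 432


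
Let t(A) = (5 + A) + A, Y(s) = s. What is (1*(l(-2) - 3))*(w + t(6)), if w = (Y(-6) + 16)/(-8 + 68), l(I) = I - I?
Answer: -103/2 ≈ -51.500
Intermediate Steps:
l(I) = 0
t(A) = 5 + 2*A
w = ⅙ (w = (-6 + 16)/(-8 + 68) = 10/60 = 10*(1/60) = ⅙ ≈ 0.16667)
(1*(l(-2) - 3))*(w + t(6)) = (1*(0 - 3))*(⅙ + (5 + 2*6)) = (1*(-3))*(⅙ + (5 + 12)) = -3*(⅙ + 17) = -3*103/6 = -103/2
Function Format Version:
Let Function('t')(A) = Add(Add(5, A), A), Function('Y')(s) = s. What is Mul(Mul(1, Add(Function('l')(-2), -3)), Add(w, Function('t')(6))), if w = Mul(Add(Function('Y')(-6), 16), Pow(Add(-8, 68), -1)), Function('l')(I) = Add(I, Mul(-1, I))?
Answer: Rational(-103, 2) ≈ -51.500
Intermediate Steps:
Function('l')(I) = 0
Function('t')(A) = Add(5, Mul(2, A))
w = Rational(1, 6) (w = Mul(Add(-6, 16), Pow(Add(-8, 68), -1)) = Mul(10, Pow(60, -1)) = Mul(10, Rational(1, 60)) = Rational(1, 6) ≈ 0.16667)
Mul(Mul(1, Add(Function('l')(-2), -3)), Add(w, Function('t')(6))) = Mul(Mul(1, Add(0, -3)), Add(Rational(1, 6), Add(5, Mul(2, 6)))) = Mul(Mul(1, -3), Add(Rational(1, 6), Add(5, 12))) = Mul(-3, Add(Rational(1, 6), 17)) = Mul(-3, Rational(103, 6)) = Rational(-103, 2)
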